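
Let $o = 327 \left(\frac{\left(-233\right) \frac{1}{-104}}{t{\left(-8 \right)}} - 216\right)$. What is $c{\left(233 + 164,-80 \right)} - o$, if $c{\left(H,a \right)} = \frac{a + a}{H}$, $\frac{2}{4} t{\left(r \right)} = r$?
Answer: $\frac{46690045843}{660608} \approx 70677.0$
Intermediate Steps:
$t{\left(r \right)} = 2 r$
$c{\left(H,a \right)} = \frac{2 a}{H}$
$o = - \frac{117607839}{1664}$ ($o = 327 \left(\frac{\left(-233\right) \frac{1}{-104}}{2 \left(-8\right)} - 216\right) = 327 \left(\frac{\left(-233\right) \left(- \frac{1}{104}\right)}{-16} - 216\right) = 327 \left(\frac{233}{104} \left(- \frac{1}{16}\right) - 216\right) = 327 \left(- \frac{233}{1664} - 216\right) = 327 \left(- \frac{359657}{1664}\right) = - \frac{117607839}{1664} \approx -70678.0$)
$c{\left(233 + 164,-80 \right)} - o = 2 \left(-80\right) \frac{1}{233 + 164} - - \frac{117607839}{1664} = 2 \left(-80\right) \frac{1}{397} + \frac{117607839}{1664} = - \frac{160}{397} + \frac{117607839}{1664} = \frac{46690045843}{660608}$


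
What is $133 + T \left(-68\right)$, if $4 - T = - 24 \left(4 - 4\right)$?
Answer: $-139$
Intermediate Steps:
$T = 4$ ($T = 4 - - 24 \left(4 - 4\right) = 4 - \left(-24\right) 0 = 4 - 0 = 4 + 0 = 4$)
$133 + T \left(-68\right) = 133 + 4 \left(-68\right) = 133 - 272 = -139$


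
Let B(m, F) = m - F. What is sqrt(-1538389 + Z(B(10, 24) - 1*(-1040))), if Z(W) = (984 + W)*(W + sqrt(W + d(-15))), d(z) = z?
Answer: sqrt(523871 + 2010*sqrt(1011)) ≈ 766.67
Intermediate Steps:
Z(W) = (984 + W)*(W + sqrt(-15 + W)) (Z(W) = (984 + W)*(W + sqrt(W - 15)) = (984 + W)*(W + sqrt(-15 + W)))
sqrt(-1538389 + Z(B(10, 24) - 1*(-1040))) = sqrt(-1538389 + (((10 - 1*24) - 1*(-1040))**2 + 984*((10 - 1*24) - 1*(-1040)) + 984*sqrt(-15 + ((10 - 1*24) - 1*(-1040))) + ((10 - 1*24) - 1*(-1040))*sqrt(-15 + ((10 - 1*24) - 1*(-1040))))) = sqrt(-1538389 + (((10 - 24) + 1040)**2 + 984*((10 - 24) + 1040) + 984*sqrt(-15 + ((10 - 24) + 1040)) + ((10 - 24) + 1040)*sqrt(-15 + ((10 - 24) + 1040)))) = sqrt(-1538389 + ((-14 + 1040)**2 + 984*(-14 + 1040) + 984*sqrt(-15 + (-14 + 1040)) + (-14 + 1040)*sqrt(-15 + (-14 + 1040)))) = sqrt(-1538389 + (1026**2 + 984*1026 + 984*sqrt(-15 + 1026) + 1026*sqrt(-15 + 1026))) = sqrt(-1538389 + (1052676 + 1009584 + 984*sqrt(1011) + 1026*sqrt(1011))) = sqrt(-1538389 + (2062260 + 2010*sqrt(1011))) = sqrt(523871 + 2010*sqrt(1011))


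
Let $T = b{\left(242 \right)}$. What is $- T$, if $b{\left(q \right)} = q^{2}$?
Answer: $-58564$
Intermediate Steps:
$T = 58564$ ($T = 242^{2} = 58564$)
$- T = \left(-1\right) 58564 = -58564$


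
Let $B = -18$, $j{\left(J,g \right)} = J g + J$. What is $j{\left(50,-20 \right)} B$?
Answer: $17100$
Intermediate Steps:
$j{\left(J,g \right)} = J + J g$
$j{\left(50,-20 \right)} B = 50 \left(1 - 20\right) \left(-18\right) = 50 \left(-19\right) \left(-18\right) = \left(-950\right) \left(-18\right) = 17100$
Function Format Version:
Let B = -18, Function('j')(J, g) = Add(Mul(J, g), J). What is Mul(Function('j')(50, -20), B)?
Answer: 17100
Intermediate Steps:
Function('j')(J, g) = Add(J, Mul(J, g))
Mul(Function('j')(50, -20), B) = Mul(Mul(50, Add(1, -20)), -18) = Mul(Mul(50, -19), -18) = Mul(-950, -18) = 17100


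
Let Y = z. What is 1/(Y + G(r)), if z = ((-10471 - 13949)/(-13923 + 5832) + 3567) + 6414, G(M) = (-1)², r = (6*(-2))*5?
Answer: 2697/26929594 ≈ 0.00010015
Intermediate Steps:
r = -60 (r = -12*5 = -60)
G(M) = 1
z = 26926897/2697 (z = (-24420/(-8091) + 3567) + 6414 = (-24420*(-1/8091) + 3567) + 6414 = (8140/2697 + 3567) + 6414 = 9628339/2697 + 6414 = 26926897/2697 ≈ 9984.0)
Y = 26926897/2697 ≈ 9984.0
1/(Y + G(r)) = 1/(26926897/2697 + 1) = 1/(26929594/2697) = 2697/26929594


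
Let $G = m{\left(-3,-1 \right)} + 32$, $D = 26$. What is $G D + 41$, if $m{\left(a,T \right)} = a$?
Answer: $795$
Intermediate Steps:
$G = 29$ ($G = -3 + 32 = 29$)
$G D + 41 = 29 \cdot 26 + 41 = 754 + 41 = 795$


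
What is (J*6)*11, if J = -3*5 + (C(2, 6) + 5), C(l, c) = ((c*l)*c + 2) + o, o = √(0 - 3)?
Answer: 4224 + 66*I*√3 ≈ 4224.0 + 114.32*I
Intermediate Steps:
o = I*√3 (o = √(-3) = I*√3 ≈ 1.732*I)
C(l, c) = 2 + I*√3 + l*c² (C(l, c) = ((c*l)*c + 2) + I*√3 = (l*c² + 2) + I*√3 = (2 + l*c²) + I*√3 = 2 + I*√3 + l*c²)
J = 64 + I*√3 (J = -3*5 + ((2 + I*√3 + 2*6²) + 5) = -15 + ((2 + I*√3 + 2*36) + 5) = -15 + ((2 + I*√3 + 72) + 5) = -15 + ((74 + I*√3) + 5) = -15 + (79 + I*√3) = 64 + I*√3 ≈ 64.0 + 1.732*I)
(J*6)*11 = ((64 + I*√3)*6)*11 = (384 + 6*I*√3)*11 = 4224 + 66*I*√3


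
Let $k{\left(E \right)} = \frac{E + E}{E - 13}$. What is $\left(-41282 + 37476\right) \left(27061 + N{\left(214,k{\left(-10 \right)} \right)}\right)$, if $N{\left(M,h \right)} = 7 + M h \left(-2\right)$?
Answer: $- \frac{2336899224}{23} \approx -1.016 \cdot 10^{8}$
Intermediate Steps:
$k{\left(E \right)} = \frac{2 E}{-13 + E}$
$N{\left(M,h \right)} = 7 - 2 M h$
$\left(-41282 + 37476\right) \left(27061 + N{\left(214,k{\left(-10 \right)} \right)}\right) = \left(-41282 + 37476\right) \left(27061 + \left(7 - 428 \cdot 2 \left(-10\right) \frac{1}{-13 - 10}\right)\right) = - 3806 \left(27061 + \left(7 - 428 \cdot 2 \left(-10\right) \frac{1}{-23}\right)\right) = - 3806 \left(27061 + \left(7 - 428 \cdot 2 \left(-10\right) \left(- \frac{1}{23}\right)\right)\right) = - 3806 \left(27061 + \left(7 - 428 \cdot \frac{20}{23}\right)\right) = - 3806 \left(27061 + \left(7 - \frac{8560}{23}\right)\right) = - 3806 \left(27061 - \frac{8399}{23}\right) = \left(-3806\right) \frac{614004}{23} = - \frac{2336899224}{23}$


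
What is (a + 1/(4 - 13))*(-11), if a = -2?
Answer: 209/9 ≈ 23.222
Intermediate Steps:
(a + 1/(4 - 13))*(-11) = (-2 + 1/(4 - 13))*(-11) = (-2 + 1/(-9))*(-11) = (-2 - ⅑)*(-11) = -19/9*(-11) = 209/9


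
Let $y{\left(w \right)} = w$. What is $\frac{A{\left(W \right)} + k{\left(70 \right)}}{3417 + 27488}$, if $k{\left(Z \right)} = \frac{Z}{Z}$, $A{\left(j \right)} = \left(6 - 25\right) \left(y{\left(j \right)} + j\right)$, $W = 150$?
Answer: $- \frac{5699}{30905} \approx -0.1844$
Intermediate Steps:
$A{\left(j \right)} = - 38 j$ ($A{\left(j \right)} = \left(6 - 25\right) \left(j + j\right) = - 19 \cdot 2 j = - 38 j$)
$k{\left(Z \right)} = 1$
$\frac{A{\left(W \right)} + k{\left(70 \right)}}{3417 + 27488} = \frac{\left(-38\right) 150 + 1}{3417 + 27488} = \frac{-5700 + 1}{30905} = \left(-5699\right) \frac{1}{30905} = - \frac{5699}{30905}$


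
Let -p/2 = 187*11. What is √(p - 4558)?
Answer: 4*I*√542 ≈ 93.124*I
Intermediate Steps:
p = -4114 (p = -374*11 = -2*2057 = -4114)
√(p - 4558) = √(-4114 - 4558) = √(-8672) = 4*I*√542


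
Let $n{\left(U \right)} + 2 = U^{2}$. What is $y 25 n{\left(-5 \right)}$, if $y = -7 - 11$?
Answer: $-10350$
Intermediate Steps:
$y = -18$
$n{\left(U \right)} = -2 + U^{2}$
$y 25 n{\left(-5 \right)} = \left(-18\right) 25 \left(-2 + \left(-5\right)^{2}\right) = - 450 \left(-2 + 25\right) = \left(-450\right) 23 = -10350$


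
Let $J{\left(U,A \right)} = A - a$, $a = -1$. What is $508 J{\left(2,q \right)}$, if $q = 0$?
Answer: $508$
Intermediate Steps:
$J{\left(U,A \right)} = 1 + A$ ($J{\left(U,A \right)} = A - -1 = A + 1 = 1 + A$)
$508 J{\left(2,q \right)} = 508 \left(1 + 0\right) = 508 \cdot 1 = 508$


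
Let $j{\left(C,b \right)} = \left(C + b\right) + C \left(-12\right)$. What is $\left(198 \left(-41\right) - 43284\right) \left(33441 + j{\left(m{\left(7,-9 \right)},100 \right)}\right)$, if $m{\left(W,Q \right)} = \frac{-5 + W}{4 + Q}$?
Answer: $- \frac{8621503254}{5} \approx -1.7243 \cdot 10^{9}$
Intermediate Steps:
$m{\left(W,Q \right)} = \frac{-5 + W}{4 + Q}$
$j{\left(C,b \right)} = b - 11 C$ ($j{\left(C,b \right)} = \left(C + b\right) - 12 C = b - 11 C$)
$\left(198 \left(-41\right) - 43284\right) \left(33441 + j{\left(m{\left(7,-9 \right)},100 \right)}\right) = \left(198 \left(-41\right) - 43284\right) \left(33441 + \left(100 - 11 \frac{-5 + 7}{4 - 9}\right)\right) = \left(-8118 - 43284\right) \left(33441 + \left(100 - 11 \frac{1}{-5} \cdot 2\right)\right) = - 51402 \left(33441 + \left(100 - 11 \left(\left(- \frac{1}{5}\right) 2\right)\right)\right) = - 51402 \left(33441 + \left(100 - - \frac{22}{5}\right)\right) = - 51402 \left(33441 + \left(100 + \frac{22}{5}\right)\right) = - 51402 \left(33441 + \frac{522}{5}\right) = \left(-51402\right) \frac{167727}{5} = - \frac{8621503254}{5}$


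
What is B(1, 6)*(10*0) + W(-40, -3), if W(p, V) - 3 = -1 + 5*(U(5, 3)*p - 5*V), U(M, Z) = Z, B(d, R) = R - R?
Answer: -523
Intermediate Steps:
B(d, R) = 0
W(p, V) = 2 - 25*V + 15*p (W(p, V) = 3 + (-1 + 5*(3*p - 5*V)) = 3 + (-1 + 5*(-5*V + 3*p)) = 3 + (-1 + (-25*V + 15*p)) = 3 + (-1 - 25*V + 15*p) = 2 - 25*V + 15*p)
B(1, 6)*(10*0) + W(-40, -3) = 0*(10*0) + (2 - 25*(-3) + 15*(-40)) = 0*0 + (2 + 75 - 600) = 0 - 523 = -523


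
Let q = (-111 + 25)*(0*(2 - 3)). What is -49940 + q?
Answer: -49940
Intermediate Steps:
q = 0 (q = -0*(-1) = -86*0 = 0)
-49940 + q = -49940 + 0 = -49940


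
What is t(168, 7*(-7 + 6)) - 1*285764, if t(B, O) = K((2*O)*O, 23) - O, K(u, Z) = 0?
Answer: -285757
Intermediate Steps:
t(B, O) = -O (t(B, O) = 0 - O = -O)
t(168, 7*(-7 + 6)) - 1*285764 = -7*(-7 + 6) - 1*285764 = -7*(-1) - 285764 = -1*(-7) - 285764 = 7 - 285764 = -285757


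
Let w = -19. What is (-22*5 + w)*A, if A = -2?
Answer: 258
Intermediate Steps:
(-22*5 + w)*A = (-22*5 - 19)*(-2) = (-110 - 19)*(-2) = -129*(-2) = 258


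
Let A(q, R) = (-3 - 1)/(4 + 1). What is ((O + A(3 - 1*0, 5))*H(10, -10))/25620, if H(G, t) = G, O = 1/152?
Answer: -201/649040 ≈ -0.00030969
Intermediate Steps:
O = 1/152 ≈ 0.0065789
A(q, R) = -⅘ (A(q, R) = -4/5 = -4*⅕ = -⅘)
((O + A(3 - 1*0, 5))*H(10, -10))/25620 = ((1/152 - ⅘)*10)/25620 = -603/760*10*(1/25620) = -603/76*1/25620 = -201/649040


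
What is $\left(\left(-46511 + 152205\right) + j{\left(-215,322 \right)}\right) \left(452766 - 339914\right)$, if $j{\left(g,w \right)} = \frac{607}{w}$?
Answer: $\frac{1920406715950}{161} \approx 1.1928 \cdot 10^{10}$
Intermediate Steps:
$\left(\left(-46511 + 152205\right) + j{\left(-215,322 \right)}\right) \left(452766 - 339914\right) = \left(\left(-46511 + 152205\right) + \frac{607}{322}\right) \left(452766 - 339914\right) = \left(105694 + 607 \cdot \frac{1}{322}\right) 112852 = \left(105694 + \frac{607}{322}\right) 112852 = \frac{34034075}{322} \cdot 112852 = \frac{1920406715950}{161}$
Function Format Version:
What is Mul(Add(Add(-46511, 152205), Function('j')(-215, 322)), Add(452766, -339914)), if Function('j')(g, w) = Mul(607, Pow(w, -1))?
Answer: Rational(1920406715950, 161) ≈ 1.1928e+10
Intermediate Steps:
Mul(Add(Add(-46511, 152205), Function('j')(-215, 322)), Add(452766, -339914)) = Mul(Add(Add(-46511, 152205), Mul(607, Pow(322, -1))), Add(452766, -339914)) = Mul(Add(105694, Mul(607, Rational(1, 322))), 112852) = Mul(Add(105694, Rational(607, 322)), 112852) = Mul(Rational(34034075, 322), 112852) = Rational(1920406715950, 161)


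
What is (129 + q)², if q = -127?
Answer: 4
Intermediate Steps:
(129 + q)² = (129 - 127)² = 2² = 4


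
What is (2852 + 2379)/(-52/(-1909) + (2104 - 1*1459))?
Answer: 9985979/1231357 ≈ 8.1097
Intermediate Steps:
(2852 + 2379)/(-52/(-1909) + (2104 - 1*1459)) = 5231/(-52*(-1/1909) + (2104 - 1459)) = 5231/(52/1909 + 645) = 5231/(1231357/1909) = 5231*(1909/1231357) = 9985979/1231357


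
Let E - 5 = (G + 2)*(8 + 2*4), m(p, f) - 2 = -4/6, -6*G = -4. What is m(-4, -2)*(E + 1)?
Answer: 584/9 ≈ 64.889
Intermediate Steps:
G = 2/3 (G = -1/6*(-4) = 2/3 ≈ 0.66667)
m(p, f) = 4/3 (m(p, f) = 2 - 4/6 = 2 - 4*1/6 = 2 - 2/3 = 4/3)
E = 143/3 (E = 5 + (2/3 + 2)*(8 + 2*4) = 5 + 8*(8 + 8)/3 = 5 + (8/3)*16 = 5 + 128/3 = 143/3 ≈ 47.667)
m(-4, -2)*(E + 1) = 4*(143/3 + 1)/3 = (4/3)*(146/3) = 584/9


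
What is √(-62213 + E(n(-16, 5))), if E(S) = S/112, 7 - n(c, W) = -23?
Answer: I*√48774782/28 ≈ 249.42*I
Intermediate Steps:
n(c, W) = 30 (n(c, W) = 7 - 1*(-23) = 7 + 23 = 30)
E(S) = S/112 (E(S) = S*(1/112) = S/112)
√(-62213 + E(n(-16, 5))) = √(-62213 + (1/112)*30) = √(-62213 + 15/56) = √(-3483913/56) = I*√48774782/28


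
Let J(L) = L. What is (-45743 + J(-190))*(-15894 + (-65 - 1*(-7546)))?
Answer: 386434329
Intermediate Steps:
(-45743 + J(-190))*(-15894 + (-65 - 1*(-7546))) = (-45743 - 190)*(-15894 + (-65 - 1*(-7546))) = -45933*(-15894 + (-65 + 7546)) = -45933*(-15894 + 7481) = -45933*(-8413) = 386434329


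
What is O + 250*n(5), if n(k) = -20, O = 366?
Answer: -4634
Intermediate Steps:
O + 250*n(5) = 366 + 250*(-20) = 366 - 5000 = -4634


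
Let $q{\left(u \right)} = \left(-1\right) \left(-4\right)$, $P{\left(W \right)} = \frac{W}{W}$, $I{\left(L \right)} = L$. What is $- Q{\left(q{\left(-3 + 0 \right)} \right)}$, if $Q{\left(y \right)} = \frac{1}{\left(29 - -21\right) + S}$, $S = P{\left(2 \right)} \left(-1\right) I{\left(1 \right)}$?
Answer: $- \frac{1}{49} \approx -0.020408$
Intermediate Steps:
$P{\left(W \right)} = 1$
$q{\left(u \right)} = 4$
$S = -1$ ($S = 1 \left(-1\right) 1 = \left(-1\right) 1 = -1$)
$Q{\left(y \right)} = \frac{1}{49}$ ($Q{\left(y \right)} = \frac{1}{\left(29 - -21\right) - 1} = \frac{1}{\left(29 + 21\right) - 1} = \frac{1}{50 - 1} = \frac{1}{49}$)
$- Q{\left(q{\left(-3 + 0 \right)} \right)} = \left(-1\right) \frac{1}{49} = - \frac{1}{49}$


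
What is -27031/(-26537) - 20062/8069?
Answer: -314272155/214127053 ≈ -1.4677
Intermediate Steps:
-27031/(-26537) - 20062/8069 = -27031*(-1/26537) - 20062*1/8069 = 27031/26537 - 20062/8069 = -314272155/214127053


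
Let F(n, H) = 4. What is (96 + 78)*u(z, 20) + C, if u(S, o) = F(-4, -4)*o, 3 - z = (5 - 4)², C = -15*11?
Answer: 13755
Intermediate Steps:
C = -165
z = 2 (z = 3 - (5 - 4)² = 3 - 1*1² = 3 - 1*1 = 3 - 1 = 2)
u(S, o) = 4*o
(96 + 78)*u(z, 20) + C = (96 + 78)*(4*20) - 165 = 174*80 - 165 = 13920 - 165 = 13755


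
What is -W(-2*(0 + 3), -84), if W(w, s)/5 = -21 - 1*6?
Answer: 135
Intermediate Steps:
W(w, s) = -135 (W(w, s) = 5*(-21 - 1*6) = 5*(-21 - 6) = 5*(-27) = -135)
-W(-2*(0 + 3), -84) = -1*(-135) = 135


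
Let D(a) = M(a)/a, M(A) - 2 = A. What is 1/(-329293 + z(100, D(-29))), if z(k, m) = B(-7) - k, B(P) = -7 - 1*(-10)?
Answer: -1/329390 ≈ -3.0359e-6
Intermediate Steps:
B(P) = 3 (B(P) = -7 + 10 = 3)
M(A) = 2 + A
D(a) = (2 + a)/a
z(k, m) = 3 - k
1/(-329293 + z(100, D(-29))) = 1/(-329293 + (3 - 1*100)) = 1/(-329293 + (3 - 100)) = 1/(-329293 - 97) = 1/(-329390) = -1/329390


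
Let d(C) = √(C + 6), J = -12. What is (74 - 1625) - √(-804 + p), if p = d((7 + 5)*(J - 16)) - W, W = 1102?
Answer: -1551 - √(-1906 + I*√330) ≈ -1551.2 - 43.658*I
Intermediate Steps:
d(C) = √(6 + C)
p = -1102 + I*√330 (p = √(6 + (7 + 5)*(-12 - 16)) - 1*1102 = √(6 + 12*(-28)) - 1102 = √(6 - 336) - 1102 = √(-330) - 1102 = I*√330 - 1102 = -1102 + I*√330 ≈ -1102.0 + 18.166*I)
(74 - 1625) - √(-804 + p) = (74 - 1625) - √(-804 + (-1102 + I*√330)) = -1551 - √(-1906 + I*√330)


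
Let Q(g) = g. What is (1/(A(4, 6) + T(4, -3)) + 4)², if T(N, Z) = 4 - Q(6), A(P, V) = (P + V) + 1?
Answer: 1369/81 ≈ 16.901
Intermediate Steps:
A(P, V) = 1 + P + V
T(N, Z) = -2 (T(N, Z) = 4 - 1*6 = 4 - 6 = -2)
(1/(A(4, 6) + T(4, -3)) + 4)² = (1/((1 + 4 + 6) - 2) + 4)² = (1/(11 - 2) + 4)² = (1/9 + 4)² = (⅑ + 4)² = (37/9)² = 1369/81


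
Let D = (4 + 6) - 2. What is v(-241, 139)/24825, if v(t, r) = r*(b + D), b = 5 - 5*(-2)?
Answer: 3197/24825 ≈ 0.12878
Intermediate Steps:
D = 8 (D = 10 - 2 = 8)
b = 15 (b = 5 + 10 = 15)
v(t, r) = 23*r (v(t, r) = r*(15 + 8) = r*23 = 23*r)
v(-241, 139)/24825 = (23*139)/24825 = 3197*(1/24825) = 3197/24825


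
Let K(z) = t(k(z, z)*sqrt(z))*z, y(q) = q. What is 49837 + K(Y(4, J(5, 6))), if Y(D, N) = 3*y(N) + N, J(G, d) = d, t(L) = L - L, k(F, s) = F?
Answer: 49837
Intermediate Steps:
t(L) = 0
Y(D, N) = 4*N (Y(D, N) = 3*N + N = 4*N)
K(z) = 0 (K(z) = 0*z = 0)
49837 + K(Y(4, J(5, 6))) = 49837 + 0 = 49837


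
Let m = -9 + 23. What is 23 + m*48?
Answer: 695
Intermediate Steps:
m = 14
23 + m*48 = 23 + 14*48 = 23 + 672 = 695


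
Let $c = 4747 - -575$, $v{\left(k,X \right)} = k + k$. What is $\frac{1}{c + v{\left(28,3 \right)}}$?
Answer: $\frac{1}{5378} \approx 0.00018594$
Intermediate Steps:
$v{\left(k,X \right)} = 2 k$
$c = 5322$ ($c = 4747 + 575 = 5322$)
$\frac{1}{c + v{\left(28,3 \right)}} = \frac{1}{5322 + 2 \cdot 28} = \frac{1}{5322 + 56} = \frac{1}{5378}$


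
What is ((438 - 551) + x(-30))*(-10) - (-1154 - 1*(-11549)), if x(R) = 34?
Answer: -9605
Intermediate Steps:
((438 - 551) + x(-30))*(-10) - (-1154 - 1*(-11549)) = ((438 - 551) + 34)*(-10) - (-1154 - 1*(-11549)) = (-113 + 34)*(-10) - (-1154 + 11549) = -79*(-10) - 1*10395 = 790 - 10395 = -9605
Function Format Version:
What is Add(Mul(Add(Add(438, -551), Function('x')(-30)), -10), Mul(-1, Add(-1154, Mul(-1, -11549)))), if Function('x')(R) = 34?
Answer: -9605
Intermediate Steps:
Add(Mul(Add(Add(438, -551), Function('x')(-30)), -10), Mul(-1, Add(-1154, Mul(-1, -11549)))) = Add(Mul(Add(Add(438, -551), 34), -10), Mul(-1, Add(-1154, Mul(-1, -11549)))) = Add(Mul(Add(-113, 34), -10), Mul(-1, Add(-1154, 11549))) = Add(Mul(-79, -10), Mul(-1, 10395)) = Add(790, -10395) = -9605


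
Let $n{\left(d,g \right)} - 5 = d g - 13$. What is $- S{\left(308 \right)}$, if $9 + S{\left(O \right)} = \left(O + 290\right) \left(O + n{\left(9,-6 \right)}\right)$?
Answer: $-147099$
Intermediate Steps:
$n{\left(d,g \right)} = -8 + d g$ ($n{\left(d,g \right)} = 5 + \left(d g - 13\right) = 5 + \left(-13 + d g\right) = -8 + d g$)
$S{\left(O \right)} = -9 + \left(-62 + O\right) \left(290 + O\right)$ ($S{\left(O \right)} = -9 + \left(O + 290\right) \left(O + \left(-8 + 9 \left(-6\right)\right)\right) = -9 + \left(290 + O\right) \left(O - 62\right) = -9 + \left(290 + O\right) \left(-62 + O\right) = -9 + \left(-62 + O\right) \left(290 + O\right)$)
$- S{\left(308 \right)} = - (-17989 + 308^{2} + 228 \cdot 308) = - (-17989 + 94864 + 70224) = \left(-1\right) 147099 = -147099$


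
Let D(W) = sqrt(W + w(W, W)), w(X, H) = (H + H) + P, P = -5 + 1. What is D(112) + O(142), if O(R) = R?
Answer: 142 + 2*sqrt(83) ≈ 160.22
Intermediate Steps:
P = -4
w(X, H) = -4 + 2*H (w(X, H) = (H + H) - 4 = 2*H - 4 = -4 + 2*H)
D(W) = sqrt(-4 + 3*W) (D(W) = sqrt(W + (-4 + 2*W)) = sqrt(-4 + 3*W))
D(112) + O(142) = sqrt(-4 + 3*112) + 142 = sqrt(-4 + 336) + 142 = sqrt(332) + 142 = 2*sqrt(83) + 142 = 142 + 2*sqrt(83)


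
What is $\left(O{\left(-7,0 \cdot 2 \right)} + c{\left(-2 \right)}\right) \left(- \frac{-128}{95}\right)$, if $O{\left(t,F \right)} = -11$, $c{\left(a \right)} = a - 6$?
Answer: $- \frac{128}{5} \approx -25.6$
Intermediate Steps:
$c{\left(a \right)} = -6 + a$
$\left(O{\left(-7,0 \cdot 2 \right)} + c{\left(-2 \right)}\right) \left(- \frac{-128}{95}\right) = \left(-11 - 8\right) \left(- \frac{-128}{95}\right) = - 19 \left(\left(-1\right) \left(- \frac{128}{95}\right)\right) = \left(-19\right) \frac{128}{95} = - \frac{128}{5}$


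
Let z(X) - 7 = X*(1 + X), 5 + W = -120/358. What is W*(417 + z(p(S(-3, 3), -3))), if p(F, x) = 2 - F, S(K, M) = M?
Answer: -404920/179 ≈ -2262.1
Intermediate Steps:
W = -955/179 (W = -5 - 120/358 = -5 - 120*1/358 = -5 - 60/179 = -955/179 ≈ -5.3352)
z(X) = 7 + X*(1 + X)
W*(417 + z(p(S(-3, 3), -3))) = -955*(417 + (7 + (2 - 1*3) + (2 - 1*3)²))/179 = -955*(417 + (7 + (2 - 3) + (2 - 3)²))/179 = -955*(417 + (7 - 1 + (-1)²))/179 = -955*(417 + (7 - 1 + 1))/179 = -955*(417 + 7)/179 = -955/179*424 = -404920/179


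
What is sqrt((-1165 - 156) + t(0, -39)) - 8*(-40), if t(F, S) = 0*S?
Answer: 320 + I*sqrt(1321) ≈ 320.0 + 36.346*I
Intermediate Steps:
t(F, S) = 0
sqrt((-1165 - 156) + t(0, -39)) - 8*(-40) = sqrt((-1165 - 156) + 0) - 8*(-40) = sqrt(-1321 + 0) + 320 = sqrt(-1321) + 320 = I*sqrt(1321) + 320 = 320 + I*sqrt(1321)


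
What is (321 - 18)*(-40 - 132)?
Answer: -52116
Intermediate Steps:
(321 - 18)*(-40 - 132) = 303*(-172) = -52116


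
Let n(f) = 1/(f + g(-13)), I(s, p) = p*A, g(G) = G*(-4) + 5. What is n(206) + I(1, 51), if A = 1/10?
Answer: 13423/2630 ≈ 5.1038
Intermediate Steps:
A = ⅒ ≈ 0.10000
g(G) = 5 - 4*G (g(G) = -4*G + 5 = 5 - 4*G)
I(s, p) = p/10 (I(s, p) = p*(⅒) = p/10)
n(f) = 1/(57 + f) (n(f) = 1/(f + (5 - 4*(-13))) = 1/(f + (5 + 52)) = 1/(f + 57) = 1/(57 + f))
n(206) + I(1, 51) = 1/(57 + 206) + (⅒)*51 = 1/263 + 51/10 = 13423/2630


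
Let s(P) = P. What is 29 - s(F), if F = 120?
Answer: -91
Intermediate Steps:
29 - s(F) = 29 - 1*120 = 29 - 120 = -91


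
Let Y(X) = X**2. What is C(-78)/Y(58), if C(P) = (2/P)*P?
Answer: 1/1682 ≈ 0.00059453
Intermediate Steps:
C(P) = 2
C(-78)/Y(58) = 2/(58**2) = 2/3364 = 2*(1/3364) = 1/1682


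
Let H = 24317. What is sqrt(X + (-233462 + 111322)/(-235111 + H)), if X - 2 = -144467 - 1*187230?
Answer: I*sqrt(3684636628672465)/105397 ≈ 575.93*I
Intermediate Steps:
X = -331695 (X = 2 + (-144467 - 1*187230) = 2 + (-144467 - 187230) = 2 - 331697 = -331695)
sqrt(X + (-233462 + 111322)/(-235111 + H)) = sqrt(-331695 + (-233462 + 111322)/(-235111 + 24317)) = sqrt(-331695 - 122140/(-210794)) = sqrt(-331695 - 122140*(-1/210794)) = sqrt(-331695 + 61070/105397) = sqrt(-34959596845/105397) = I*sqrt(3684636628672465)/105397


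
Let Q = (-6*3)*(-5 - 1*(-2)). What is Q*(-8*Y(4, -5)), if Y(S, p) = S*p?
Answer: 8640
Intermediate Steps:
Q = 54 (Q = -18*(-5 + 2) = -18*(-3) = 54)
Q*(-8*Y(4, -5)) = 54*(-8*4*(-5)) = 54*(-8*(-20)) = 54*(-1*(-160)) = 54*160 = 8640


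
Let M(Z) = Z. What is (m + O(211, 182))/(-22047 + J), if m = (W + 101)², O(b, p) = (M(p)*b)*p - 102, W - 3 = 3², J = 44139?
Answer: 7001831/22092 ≈ 316.94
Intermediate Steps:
W = 12 (W = 3 + 3² = 3 + 9 = 12)
O(b, p) = -102 + b*p² (O(b, p) = (p*b)*p - 102 = (b*p)*p - 102 = b*p² - 102 = -102 + b*p²)
m = 12769 (m = (12 + 101)² = 113² = 12769)
(m + O(211, 182))/(-22047 + J) = (12769 + (-102 + 211*182²))/(-22047 + 44139) = (12769 + (-102 + 211*33124))/22092 = (12769 + (-102 + 6989164))*(1/22092) = (12769 + 6989062)*(1/22092) = 7001831*(1/22092) = 7001831/22092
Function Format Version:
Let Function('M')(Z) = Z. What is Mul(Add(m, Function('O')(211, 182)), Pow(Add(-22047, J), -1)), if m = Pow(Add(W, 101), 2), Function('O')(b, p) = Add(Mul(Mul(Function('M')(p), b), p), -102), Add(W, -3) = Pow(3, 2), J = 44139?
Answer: Rational(7001831, 22092) ≈ 316.94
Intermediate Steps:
W = 12 (W = Add(3, Pow(3, 2)) = Add(3, 9) = 12)
Function('O')(b, p) = Add(-102, Mul(b, Pow(p, 2))) (Function('O')(b, p) = Add(Mul(Mul(p, b), p), -102) = Add(Mul(Mul(b, p), p), -102) = Add(Mul(b, Pow(p, 2)), -102) = Add(-102, Mul(b, Pow(p, 2))))
m = 12769 (m = Pow(Add(12, 101), 2) = Pow(113, 2) = 12769)
Mul(Add(m, Function('O')(211, 182)), Pow(Add(-22047, J), -1)) = Mul(Add(12769, Add(-102, Mul(211, Pow(182, 2)))), Pow(Add(-22047, 44139), -1)) = Mul(Add(12769, Add(-102, Mul(211, 33124))), Pow(22092, -1)) = Mul(Add(12769, Add(-102, 6989164)), Rational(1, 22092)) = Mul(Add(12769, 6989062), Rational(1, 22092)) = Mul(7001831, Rational(1, 22092)) = Rational(7001831, 22092)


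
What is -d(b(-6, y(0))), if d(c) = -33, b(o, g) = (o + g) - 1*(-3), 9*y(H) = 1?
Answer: 33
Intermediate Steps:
y(H) = ⅑ (y(H) = (⅑)*1 = ⅑)
b(o, g) = 3 + g + o (b(o, g) = (g + o) + 3 = 3 + g + o)
-d(b(-6, y(0))) = -1*(-33) = 33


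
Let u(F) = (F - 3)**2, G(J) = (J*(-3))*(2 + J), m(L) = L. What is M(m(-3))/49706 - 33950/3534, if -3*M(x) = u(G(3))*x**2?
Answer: -427986427/43915251 ≈ -9.7457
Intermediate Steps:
G(J) = -3*J*(2 + J) (G(J) = (-3*J)*(2 + J) = -3*J*(2 + J))
u(F) = (-3 + F)**2
M(x) = -768*x**2 (M(x) = -(-3 - 3*3*(2 + 3))**2*x**2/3 = -(-3 - 3*3*5)**2*x**2/3 = -(-3 - 45)**2*x**2/3 = -(-48)**2*x**2/3 = -768*x**2)
M(m(-3))/49706 - 33950/3534 = -768*(-3)**2/49706 - 33950/3534 = -768*9*(1/49706) - 33950*1/3534 = -6912*1/49706 - 16975/1767 = -3456/24853 - 16975/1767 = -427986427/43915251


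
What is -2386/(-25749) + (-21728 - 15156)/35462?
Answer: -432556892/456555519 ≈ -0.94744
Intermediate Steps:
-2386/(-25749) + (-21728 - 15156)/35462 = -2386*(-1/25749) - 36884*1/35462 = 2386/25749 - 18442/17731 = -432556892/456555519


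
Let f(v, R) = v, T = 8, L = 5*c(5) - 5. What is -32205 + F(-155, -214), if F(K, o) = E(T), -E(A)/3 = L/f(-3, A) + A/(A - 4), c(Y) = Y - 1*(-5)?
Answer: -32166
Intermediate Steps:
c(Y) = 5 + Y (c(Y) = Y + 5 = 5 + Y)
L = 45 (L = 5*(5 + 5) - 5 = 5*10 - 5 = 50 - 5 = 45)
E(A) = 45 - 3*A/(-4 + A) (E(A) = -3*(45/(-3) + A/(A - 4)) = -3*(45*(-1/3) + A/(-4 + A)) = -3*(-15 + A/(-4 + A)) = 45 - 3*A/(-4 + A))
F(K, o) = 39 (F(K, o) = 6*(-30 + 7*8)/(-4 + 8) = 6*(-30 + 56)/4 = 6*(1/4)*26 = 39)
-32205 + F(-155, -214) = -32205 + 39 = -32166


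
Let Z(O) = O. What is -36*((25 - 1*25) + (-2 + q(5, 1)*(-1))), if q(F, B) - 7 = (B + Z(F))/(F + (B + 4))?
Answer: 1728/5 ≈ 345.60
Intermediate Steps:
q(F, B) = 7 + (B + F)/(4 + B + F) (q(F, B) = 7 + (B + F)/(F + (B + 4)) = 7 + (B + F)/(F + (4 + B)) = 7 + (B + F)/(4 + B + F))
-36*((25 - 1*25) + (-2 + q(5, 1)*(-1))) = -36*((25 - 1*25) + (-2 + (4*(7 + 2*1 + 2*5)/(4 + 1 + 5))*(-1))) = -36*((25 - 25) + (-2 + (4*(7 + 2 + 10)/10)*(-1))) = -36*(0 + (-2 + (4*(⅒)*19)*(-1))) = -36*(0 + (-2 + (38/5)*(-1))) = -36*(0 + (-2 - 38/5)) = -36*(0 - 48/5) = -36*(-48/5) = 1728/5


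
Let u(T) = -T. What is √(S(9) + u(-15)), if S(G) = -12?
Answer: √3 ≈ 1.7320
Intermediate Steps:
√(S(9) + u(-15)) = √(-12 - 1*(-15)) = √(-12 + 15) = √3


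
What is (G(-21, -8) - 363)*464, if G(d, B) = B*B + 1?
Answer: -138272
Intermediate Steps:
G(d, B) = 1 + B² (G(d, B) = B² + 1 = 1 + B²)
(G(-21, -8) - 363)*464 = ((1 + (-8)²) - 363)*464 = ((1 + 64) - 363)*464 = (65 - 363)*464 = -298*464 = -138272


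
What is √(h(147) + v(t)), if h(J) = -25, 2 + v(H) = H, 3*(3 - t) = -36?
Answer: 2*I*√3 ≈ 3.4641*I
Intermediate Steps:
t = 15 (t = 3 - ⅓*(-36) = 3 + 12 = 15)
v(H) = -2 + H
√(h(147) + v(t)) = √(-25 + (-2 + 15)) = √(-25 + 13) = √(-12) = 2*I*√3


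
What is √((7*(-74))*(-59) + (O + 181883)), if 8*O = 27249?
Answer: 7*√70482/4 ≈ 464.60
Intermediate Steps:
O = 27249/8 (O = (⅛)*27249 = 27249/8 ≈ 3406.1)
√((7*(-74))*(-59) + (O + 181883)) = √((7*(-74))*(-59) + (27249/8 + 181883)) = √(-518*(-59) + 1482313/8) = √(30562 + 1482313/8) = √(1726809/8) = 7*√70482/4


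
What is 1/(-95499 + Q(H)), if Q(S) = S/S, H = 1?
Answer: -1/95498 ≈ -1.0471e-5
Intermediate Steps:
Q(S) = 1
1/(-95499 + Q(H)) = 1/(-95499 + 1) = 1/(-95498) = -1/95498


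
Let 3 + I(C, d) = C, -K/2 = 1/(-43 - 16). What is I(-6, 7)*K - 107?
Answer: -6331/59 ≈ -107.31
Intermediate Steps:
K = 2/59 (K = -2/(-43 - 16) = -2/(-59) = -2*(-1/59) = 2/59 ≈ 0.033898)
I(C, d) = -3 + C
I(-6, 7)*K - 107 = (-3 - 6)*(2/59) - 107 = -9*2/59 - 107 = -18/59 - 107 = -6331/59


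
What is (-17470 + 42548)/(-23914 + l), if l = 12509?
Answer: -25078/11405 ≈ -2.1989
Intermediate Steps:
(-17470 + 42548)/(-23914 + l) = (-17470 + 42548)/(-23914 + 12509) = 25078/(-11405) = 25078*(-1/11405) = -25078/11405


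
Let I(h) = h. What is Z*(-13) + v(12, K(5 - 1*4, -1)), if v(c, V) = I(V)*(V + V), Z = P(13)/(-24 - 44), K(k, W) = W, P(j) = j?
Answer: 305/68 ≈ 4.4853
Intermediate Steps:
Z = -13/68 (Z = 13/(-24 - 44) = 13/(-68) = 13*(-1/68) = -13/68 ≈ -0.19118)
v(c, V) = 2*V**2 (v(c, V) = V*(V + V) = V*(2*V) = 2*V**2)
Z*(-13) + v(12, K(5 - 1*4, -1)) = -13/68*(-13) + 2*(-1)**2 = 169/68 + 2*1 = 169/68 + 2 = 305/68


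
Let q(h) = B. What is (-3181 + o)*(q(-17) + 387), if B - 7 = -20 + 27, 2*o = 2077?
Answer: -1718285/2 ≈ -8.5914e+5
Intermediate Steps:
o = 2077/2 (o = (1/2)*2077 = 2077/2 ≈ 1038.5)
B = 14 (B = 7 + (-20 + 27) = 7 + 7 = 14)
q(h) = 14
(-3181 + o)*(q(-17) + 387) = (-3181 + 2077/2)*(14 + 387) = -4285/2*401 = -1718285/2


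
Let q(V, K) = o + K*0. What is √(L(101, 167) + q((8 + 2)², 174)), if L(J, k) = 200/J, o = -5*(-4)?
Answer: 2*√56055/101 ≈ 4.6883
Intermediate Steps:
o = 20
q(V, K) = 20 (q(V, K) = 20 + K*0 = 20 + 0 = 20)
√(L(101, 167) + q((8 + 2)², 174)) = √(200/101 + 20) = √(2220/101) = 2*√56055/101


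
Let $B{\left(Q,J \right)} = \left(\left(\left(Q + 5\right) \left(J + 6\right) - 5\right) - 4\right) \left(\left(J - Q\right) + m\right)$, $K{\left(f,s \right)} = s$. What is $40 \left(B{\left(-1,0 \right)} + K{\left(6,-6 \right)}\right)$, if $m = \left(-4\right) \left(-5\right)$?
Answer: $12360$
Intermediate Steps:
$m = 20$
$B{\left(Q,J \right)} = \left(-9 + \left(5 + Q\right) \left(6 + J\right)\right) \left(20 + J - Q\right)$ ($B{\left(Q,J \right)} = \left(\left(\left(Q + 5\right) \left(J + 6\right) - 5\right) - 4\right) \left(\left(J - Q\right) + 20\right) = \left(\left(\left(5 + Q\right) \left(6 + J\right) - 5\right) - 4\right) \left(20 + J - Q\right) = \left(\left(-5 + \left(5 + Q\right) \left(6 + J\right)\right) - 4\right) \left(20 + J - Q\right) = \left(-9 + \left(5 + Q\right) \left(6 + J\right)\right) \left(20 + J - Q\right)$)
$40 \left(B{\left(-1,0 \right)} + K{\left(6,-6 \right)}\right) = 40 \left(\left(420 - 6 \left(-1\right)^{2} + 5 \cdot 0^{2} + 99 \left(-1\right) + 121 \cdot 0 - 0^{2} - 0 \left(-1\right)^{2} + 21 \cdot 0 \left(-1\right)\right) - 6\right) = 40 \left(\left(420 - 6 + 5 \cdot 0 - 99 + 0 - 0 - 0 \cdot 1 + 0\right) - 6\right) = 40 \left(\left(420 - 6 + 0 - 99 + 0 + 0 + 0 + 0\right) - 6\right) = 40 \left(315 - 6\right) = 40 \cdot 309 = 12360$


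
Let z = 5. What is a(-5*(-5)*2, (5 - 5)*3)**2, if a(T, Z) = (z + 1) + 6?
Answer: 144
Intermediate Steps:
a(T, Z) = 12 (a(T, Z) = (5 + 1) + 6 = 6 + 6 = 12)
a(-5*(-5)*2, (5 - 5)*3)**2 = 12**2 = 144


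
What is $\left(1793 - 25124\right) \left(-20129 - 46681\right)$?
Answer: $1558744110$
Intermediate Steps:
$\left(1793 - 25124\right) \left(-20129 - 46681\right) = \left(-23331\right) \left(-66810\right) = 1558744110$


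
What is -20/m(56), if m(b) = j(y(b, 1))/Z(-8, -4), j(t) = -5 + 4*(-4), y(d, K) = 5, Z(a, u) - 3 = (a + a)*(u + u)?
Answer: 2620/21 ≈ 124.76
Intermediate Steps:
Z(a, u) = 3 + 4*a*u (Z(a, u) = 3 + (a + a)*(u + u) = 3 + (2*a)*(2*u) = 3 + 4*a*u)
j(t) = -21 (j(t) = -5 - 16 = -21)
m(b) = -21/131 (m(b) = -21/(3 + 4*(-8)*(-4)) = -21/(3 + 128) = -21/131)
-20/m(56) = -20/(-21/131) = -131/21*(-20) = 2620/21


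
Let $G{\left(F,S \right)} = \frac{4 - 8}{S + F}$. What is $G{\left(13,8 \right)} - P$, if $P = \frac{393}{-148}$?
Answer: $\frac{7661}{3108} \approx 2.4649$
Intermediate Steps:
$G{\left(F,S \right)} = - \frac{4}{F + S}$
$P = - \frac{393}{148}$ ($P = 393 \left(- \frac{1}{148}\right) = - \frac{393}{148} \approx -2.6554$)
$G{\left(13,8 \right)} - P = - \frac{4}{13 + 8} - - \frac{393}{148} = - \frac{4}{21} + \frac{393}{148} = \frac{7661}{3108}$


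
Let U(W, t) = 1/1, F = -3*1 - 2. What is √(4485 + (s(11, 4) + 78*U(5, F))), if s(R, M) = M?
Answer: √4567 ≈ 67.580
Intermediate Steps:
F = -5 (F = -3 - 2 = -5)
U(W, t) = 1
√(4485 + (s(11, 4) + 78*U(5, F))) = √(4485 + (4 + 78*1)) = √(4485 + (4 + 78)) = √(4485 + 82) = √4567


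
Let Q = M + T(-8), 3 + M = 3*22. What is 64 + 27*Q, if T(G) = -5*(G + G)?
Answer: 3925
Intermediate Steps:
T(G) = -10*G
M = 63 (M = -3 + 3*22 = -3 + 66 = 63)
Q = 143 (Q = 63 - 10*(-8) = 63 + 80 = 143)
64 + 27*Q = 64 + 27*143 = 64 + 3861 = 3925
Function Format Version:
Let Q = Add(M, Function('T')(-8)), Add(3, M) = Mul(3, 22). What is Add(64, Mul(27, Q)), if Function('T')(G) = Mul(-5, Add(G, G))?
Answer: 3925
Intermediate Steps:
Function('T')(G) = Mul(-10, G) (Function('T')(G) = Mul(-5, Mul(2, G)) = Mul(-10, G))
M = 63 (M = Add(-3, Mul(3, 22)) = Add(-3, 66) = 63)
Q = 143 (Q = Add(63, Mul(-10, -8)) = Add(63, 80) = 143)
Add(64, Mul(27, Q)) = Add(64, Mul(27, 143)) = Add(64, 3861) = 3925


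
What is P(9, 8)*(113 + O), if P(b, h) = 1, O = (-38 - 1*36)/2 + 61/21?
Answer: 1657/21 ≈ 78.905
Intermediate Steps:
O = -716/21 (O = (-38 - 36)*(½) + 61*(1/21) = -74*½ + 61/21 = -37 + 61/21 = -716/21 ≈ -34.095)
P(9, 8)*(113 + O) = 1*(113 - 716/21) = 1*(1657/21) = 1657/21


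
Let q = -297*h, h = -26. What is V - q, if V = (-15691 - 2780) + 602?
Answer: -25591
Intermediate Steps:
V = -17869 (V = -18471 + 602 = -17869)
q = 7722 (q = -297*(-26) = 7722)
V - q = -17869 - 1*7722 = -17869 - 7722 = -25591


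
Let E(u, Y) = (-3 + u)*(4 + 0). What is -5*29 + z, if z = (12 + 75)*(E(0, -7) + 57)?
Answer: 3770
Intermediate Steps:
E(u, Y) = -12 + 4*u (E(u, Y) = (-3 + u)*4 = -12 + 4*u)
z = 3915 (z = (12 + 75)*((-12 + 4*0) + 57) = 87*((-12 + 0) + 57) = 87*(-12 + 57) = 87*45 = 3915)
-5*29 + z = -5*29 + 3915 = -145 + 3915 = 3770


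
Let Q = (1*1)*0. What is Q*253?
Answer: 0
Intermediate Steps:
Q = 0 (Q = 1*0 = 0)
Q*253 = 0*253 = 0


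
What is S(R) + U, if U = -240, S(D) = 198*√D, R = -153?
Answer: -240 + 594*I*√17 ≈ -240.0 + 2449.1*I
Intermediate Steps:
S(R) + U = 198*√(-153) - 240 = 198*(3*I*√17) - 240 = 594*I*√17 - 240 = -240 + 594*I*√17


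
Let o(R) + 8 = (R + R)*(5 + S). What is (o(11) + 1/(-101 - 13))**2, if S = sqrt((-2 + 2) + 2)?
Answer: 147767257/12996 + 255794*sqrt(2)/57 ≈ 17717.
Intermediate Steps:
S = sqrt(2) (S = sqrt(0 + 2) = sqrt(2) ≈ 1.4142)
o(R) = -8 + 2*R*(5 + sqrt(2)) (o(R) = -8 + (R + R)*(5 + sqrt(2)) = -8 + (2*R)*(5 + sqrt(2)) = -8 + 2*R*(5 + sqrt(2)))
(o(11) + 1/(-101 - 13))**2 = ((-8 + 10*11 + 2*11*sqrt(2)) + 1/(-101 - 13))**2 = ((-8 + 110 + 22*sqrt(2)) + 1/(-114))**2 = ((102 + 22*sqrt(2)) - 1/114)**2 = (11627/114 + 22*sqrt(2))**2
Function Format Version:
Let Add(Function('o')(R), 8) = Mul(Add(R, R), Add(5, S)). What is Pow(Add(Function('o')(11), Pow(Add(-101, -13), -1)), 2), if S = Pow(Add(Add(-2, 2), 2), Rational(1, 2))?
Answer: Add(Rational(147767257, 12996), Mul(Rational(255794, 57), Pow(2, Rational(1, 2)))) ≈ 17717.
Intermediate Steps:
S = Pow(2, Rational(1, 2)) (S = Pow(Add(0, 2), Rational(1, 2)) = Pow(2, Rational(1, 2)) ≈ 1.4142)
Function('o')(R) = Add(-8, Mul(2, R, Add(5, Pow(2, Rational(1, 2))))) (Function('o')(R) = Add(-8, Mul(Add(R, R), Add(5, Pow(2, Rational(1, 2))))) = Add(-8, Mul(Mul(2, R), Add(5, Pow(2, Rational(1, 2))))) = Add(-8, Mul(2, R, Add(5, Pow(2, Rational(1, 2))))))
Pow(Add(Function('o')(11), Pow(Add(-101, -13), -1)), 2) = Pow(Add(Add(-8, Mul(10, 11), Mul(2, 11, Pow(2, Rational(1, 2)))), Pow(Add(-101, -13), -1)), 2) = Pow(Add(Add(-8, 110, Mul(22, Pow(2, Rational(1, 2)))), Pow(-114, -1)), 2) = Pow(Add(Add(102, Mul(22, Pow(2, Rational(1, 2)))), Rational(-1, 114)), 2) = Pow(Add(Rational(11627, 114), Mul(22, Pow(2, Rational(1, 2)))), 2)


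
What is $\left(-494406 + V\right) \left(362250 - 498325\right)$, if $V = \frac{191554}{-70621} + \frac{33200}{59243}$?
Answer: $\frac{281471787728813868000}{4183799903} \approx 6.7277 \cdot 10^{10}$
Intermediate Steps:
$V = - \frac{9003616422}{4183799903}$ ($V = 191554 \left(- \frac{1}{70621}\right) + 33200 \cdot \frac{1}{59243} = - \frac{191554}{70621} + \frac{33200}{59243} = - \frac{9003616422}{4183799903} \approx -2.152$)
$\left(-494406 + V\right) \left(362250 - 498325\right) = \left(-494406 - \frac{9003616422}{4183799903}\right) \left(362250 - 498325\right) = \left(- \frac{2068504778459040}{4183799903}\right) \left(-136075\right) = \frac{281471787728813868000}{4183799903}$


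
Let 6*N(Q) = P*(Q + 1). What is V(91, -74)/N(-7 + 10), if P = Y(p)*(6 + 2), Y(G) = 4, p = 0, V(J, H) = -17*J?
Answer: -4641/64 ≈ -72.516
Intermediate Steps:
P = 32 (P = 4*(6 + 2) = 4*8 = 32)
N(Q) = 16/3 + 16*Q/3 (N(Q) = (32*(Q + 1))/6 = (32*(1 + Q))/6 = (32 + 32*Q)/6 = 16/3 + 16*Q/3)
V(91, -74)/N(-7 + 10) = (-17*91)/(16/3 + 16*(-7 + 10)/3) = -1547/(16/3 + (16/3)*3) = -1547/(16/3 + 16) = -1547/64/3 = -1547*3/64 = -4641/64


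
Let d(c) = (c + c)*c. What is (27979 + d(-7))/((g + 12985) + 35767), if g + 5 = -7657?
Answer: 4011/5870 ≈ 0.68330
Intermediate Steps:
g = -7662 (g = -5 - 7657 = -7662)
d(c) = 2*c² (d(c) = (2*c)*c = 2*c²)
(27979 + d(-7))/((g + 12985) + 35767) = (27979 + 2*(-7)²)/((-7662 + 12985) + 35767) = (27979 + 2*49)/(5323 + 35767) = (27979 + 98)/41090 = 28077*(1/41090) = 4011/5870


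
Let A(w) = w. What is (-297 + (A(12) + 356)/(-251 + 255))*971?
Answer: -199055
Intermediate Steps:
(-297 + (A(12) + 356)/(-251 + 255))*971 = (-297 + (12 + 356)/(-251 + 255))*971 = (-297 + 368/4)*971 = (-297 + 368*(¼))*971 = (-297 + 92)*971 = -205*971 = -199055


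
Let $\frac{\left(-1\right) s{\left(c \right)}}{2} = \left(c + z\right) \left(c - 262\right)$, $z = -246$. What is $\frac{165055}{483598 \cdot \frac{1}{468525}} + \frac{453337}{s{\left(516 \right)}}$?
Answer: $\frac{5303345955514237}{33165150840} \approx 1.5991 \cdot 10^{5}$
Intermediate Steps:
$s{\left(c \right)} = - 2 \left(-262 + c\right) \left(-246 + c\right)$ ($s{\left(c \right)} = - 2 \left(c - 246\right) \left(c - 262\right) = - 2 \left(-246 + c\right) \left(-262 + c\right) = - 2 \left(-262 + c\right) \left(-246 + c\right)$)
$\frac{165055}{483598 \cdot \frac{1}{468525}} + \frac{453337}{s{\left(516 \right)}} = \frac{165055}{483598 \cdot \frac{1}{468525}} + \frac{453337}{-128904 - 2 \cdot 516^{2} + 1016 \cdot 516} = \frac{165055}{483598 \cdot \frac{1}{468525}} + \frac{453337}{-128904 - 532512 + 524256} = \frac{165055}{\frac{483598}{468525}} + \frac{453337}{-128904 - 532512 + 524256} = 165055 \cdot \frac{468525}{483598} + \frac{453337}{-137160} = \frac{77332393875}{483598} + 453337 \left(- \frac{1}{137160}\right) = \frac{77332393875}{483598} - \frac{453337}{137160} = \frac{5303345955514237}{33165150840}$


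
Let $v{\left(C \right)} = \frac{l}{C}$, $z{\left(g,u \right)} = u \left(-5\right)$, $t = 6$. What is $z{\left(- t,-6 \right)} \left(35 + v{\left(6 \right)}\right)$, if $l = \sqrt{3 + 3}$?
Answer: $1050 + 5 \sqrt{6} \approx 1062.2$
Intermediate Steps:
$l = \sqrt{6} \approx 2.4495$
$z{\left(g,u \right)} = - 5 u$
$v{\left(C \right)} = \frac{\sqrt{6}}{C}$
$z{\left(- t,-6 \right)} \left(35 + v{\left(6 \right)}\right) = \left(-5\right) \left(-6\right) \left(35 + \frac{\sqrt{6}}{6}\right) = 30 \left(35 + \sqrt{6} \cdot \frac{1}{6}\right) = 30 \left(35 + \frac{\sqrt{6}}{6}\right) = 1050 + 5 \sqrt{6}$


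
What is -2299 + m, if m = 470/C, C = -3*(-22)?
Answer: -75632/33 ≈ -2291.9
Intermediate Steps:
C = 66
m = 235/33 (m = 470/66 = 470*(1/66) = 235/33 ≈ 7.1212)
-2299 + m = -2299 + 235/33 = -75632/33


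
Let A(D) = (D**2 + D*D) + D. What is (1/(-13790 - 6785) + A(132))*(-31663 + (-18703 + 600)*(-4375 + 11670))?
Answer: -95069149769654952/20575 ≈ -4.6206e+12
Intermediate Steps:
A(D) = D + 2*D**2 (A(D) = (D**2 + D**2) + D = 2*D**2 + D = D + 2*D**2)
(1/(-13790 - 6785) + A(132))*(-31663 + (-18703 + 600)*(-4375 + 11670)) = (1/(-13790 - 6785) + 132*(1 + 2*132))*(-31663 + (-18703 + 600)*(-4375 + 11670)) = (1/(-20575) + 132*(1 + 264))*(-31663 - 18103*7295) = (-1/20575 + 132*265)*(-31663 - 132061385) = (-1/20575 + 34980)*(-132093048) = (719713499/20575)*(-132093048) = -95069149769654952/20575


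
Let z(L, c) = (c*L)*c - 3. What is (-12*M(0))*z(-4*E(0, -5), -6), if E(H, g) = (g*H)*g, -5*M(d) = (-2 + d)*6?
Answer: 432/5 ≈ 86.400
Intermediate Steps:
M(d) = 12/5 - 6*d/5 (M(d) = -(-2 + d)*6/5 = -(-12 + 6*d)/5 = 12/5 - 6*d/5)
E(H, g) = H*g² (E(H, g) = (H*g)*g = H*g²)
z(L, c) = -3 + L*c² (z(L, c) = (L*c)*c - 3 = L*c² - 3 = -3 + L*c²)
(-12*M(0))*z(-4*E(0, -5), -6) = (-12*(12/5 - 6/5*0))*(-3 - 0*(-5)²*(-6)²) = (-12*(12/5 + 0))*(-3 - 0*25*36) = (-12*12/5)*(-3 - 4*0*36) = -144*(-3 + 0*36)/5 = -144*(-3 + 0)/5 = -144/5*(-3) = 432/5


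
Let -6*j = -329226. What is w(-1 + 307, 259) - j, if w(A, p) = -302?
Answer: -55173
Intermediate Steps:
j = 54871 (j = -1/6*(-329226) = 54871)
w(-1 + 307, 259) - j = -302 - 1*54871 = -302 - 54871 = -55173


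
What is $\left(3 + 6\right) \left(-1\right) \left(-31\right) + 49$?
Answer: $328$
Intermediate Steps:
$\left(3 + 6\right) \left(-1\right) \left(-31\right) + 49 = 9 \left(-1\right) \left(-31\right) + 49 = \left(-9\right) \left(-31\right) + 49 = 279 + 49 = 328$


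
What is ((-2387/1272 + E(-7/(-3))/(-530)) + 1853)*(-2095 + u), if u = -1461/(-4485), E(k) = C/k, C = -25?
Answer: -661741474393/170660 ≈ -3.8775e+6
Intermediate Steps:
E(k) = -25/k
u = 487/1495 (u = -1461*(-1/4485) = 487/1495 ≈ 0.32575)
((-2387/1272 + E(-7/(-3))/(-530)) + 1853)*(-2095 + u) = ((-2387/1272 - 25/((-7/(-3)))/(-530)) + 1853)*(-2095 + 487/1495) = ((-2387*1/1272 - 25/((-7*(-⅓)))*(-1/530)) + 1853)*(-3131538/1495) = ((-2387/1272 - 25/7/3*(-1/530)) + 1853)*(-3131538/1495) = ((-2387/1272 - 25*3/7*(-1/530)) + 1853)*(-3131538/1495) = ((-2387/1272 - 75/7*(-1/530)) + 1853)*(-3131538/1495) = ((-2387/1272 + 15/742) + 1853)*(-3131538/1495) = (-16529/8904 + 1853)*(-3131538/1495) = (16482583/8904)*(-3131538/1495) = -661741474393/170660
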